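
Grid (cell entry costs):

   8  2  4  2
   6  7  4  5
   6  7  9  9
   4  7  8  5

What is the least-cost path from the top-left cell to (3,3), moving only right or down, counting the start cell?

Cheapest: r0c0 r0c1 r0c2 r0c3 r1c3 r2c3 r3c3
  8 + 2 + 4 + 2 + 5 + 9 + 5 = 35

35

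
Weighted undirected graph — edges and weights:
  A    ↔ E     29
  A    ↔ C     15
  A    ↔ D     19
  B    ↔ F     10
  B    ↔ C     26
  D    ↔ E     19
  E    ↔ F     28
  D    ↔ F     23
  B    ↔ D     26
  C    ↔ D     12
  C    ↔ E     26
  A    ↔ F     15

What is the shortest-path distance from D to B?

26

Comparing a few candidate routes:
D -> C -> B: 12 + 26 = 38
D -> B: 26
D -> A -> F -> B: 19 + 15 + 10 = 44
D -> F -> B: 23 + 10 = 33
The minimum is 26.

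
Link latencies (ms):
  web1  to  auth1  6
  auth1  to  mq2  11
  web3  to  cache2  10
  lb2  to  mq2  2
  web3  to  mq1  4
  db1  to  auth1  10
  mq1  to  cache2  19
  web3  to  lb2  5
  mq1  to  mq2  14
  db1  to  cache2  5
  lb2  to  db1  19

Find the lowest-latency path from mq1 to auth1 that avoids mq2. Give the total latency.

29

Candidate routes:
mq1 -> web3 -> cache2 -> db1 -> auth1: 4 + 10 + 5 + 10 = 29
mq1 -> web3 -> lb2 -> db1 -> auth1: 4 + 5 + 19 + 10 = 38
mq1 -> cache2 -> db1 -> auth1: 19 + 5 + 10 = 34
mq1 -> cache2 -> web3 -> lb2 -> db1 -> auth1: 19 + 10 + 5 + 19 + 10 = 63
Best route has total 29 ms.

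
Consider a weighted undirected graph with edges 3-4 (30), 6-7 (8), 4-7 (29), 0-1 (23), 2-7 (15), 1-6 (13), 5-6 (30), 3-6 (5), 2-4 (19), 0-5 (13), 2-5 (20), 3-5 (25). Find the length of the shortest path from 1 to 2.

Some routes from 1 to 2:
1-6-5-2: 13 + 30 + 20 = 63
1-6-3-5-2: 13 + 5 + 25 + 20 = 63
1-6-7-2: 13 + 8 + 15 = 36
1-0-5-2: 23 + 13 + 20 = 56
Shortest: 36.

36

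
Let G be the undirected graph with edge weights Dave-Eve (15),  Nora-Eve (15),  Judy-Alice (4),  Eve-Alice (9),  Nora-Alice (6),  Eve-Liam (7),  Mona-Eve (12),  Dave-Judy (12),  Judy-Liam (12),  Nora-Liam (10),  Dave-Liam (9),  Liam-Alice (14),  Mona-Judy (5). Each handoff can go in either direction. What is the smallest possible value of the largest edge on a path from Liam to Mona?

Some routes from Liam to Mona:
Liam-Dave-Judy-Alice-Eve-Mona: max(9, 12, 4, 9, 12) = 12
Liam-Nora-Alice-Judy-Mona: max(10, 6, 4, 5) = 10
Liam-Nora-Alice-Eve-Mona: max(10, 6, 9, 12) = 12
Liam-Eve-Alice-Judy-Mona: max(7, 9, 4, 5) = 9
The minimum achievable maximum is 9.

9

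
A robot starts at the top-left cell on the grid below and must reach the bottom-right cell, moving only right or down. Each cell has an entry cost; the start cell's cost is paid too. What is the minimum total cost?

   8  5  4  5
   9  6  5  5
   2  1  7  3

Best path: r0c0→r0c1→r0c2→r0c3→r1c3→r2c3
Cost: 8 + 5 + 4 + 5 + 5 + 3 = 30

30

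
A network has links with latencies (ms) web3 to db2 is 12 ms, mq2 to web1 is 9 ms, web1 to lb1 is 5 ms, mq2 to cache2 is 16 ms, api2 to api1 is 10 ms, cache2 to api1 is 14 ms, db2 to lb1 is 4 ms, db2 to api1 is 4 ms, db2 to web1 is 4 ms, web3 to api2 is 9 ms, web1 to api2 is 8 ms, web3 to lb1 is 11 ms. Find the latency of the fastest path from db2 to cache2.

Comparing a few candidate routes:
db2 - web3 - api2 - api1 - cache2: 12 + 9 + 10 + 14 = 45
db2 - lb1 - web1 - api2 - api1 - cache2: 4 + 5 + 8 + 10 + 14 = 41
db2 - web1 - api2 - api1 - cache2: 4 + 8 + 10 + 14 = 36
db2 - lb1 - web1 - mq2 - cache2: 4 + 5 + 9 + 16 = 34
db2 - api1 - cache2: 4 + 14 = 18
db2 - web1 - mq2 - cache2: 4 + 9 + 16 = 29
Best route has total 18 ms.

18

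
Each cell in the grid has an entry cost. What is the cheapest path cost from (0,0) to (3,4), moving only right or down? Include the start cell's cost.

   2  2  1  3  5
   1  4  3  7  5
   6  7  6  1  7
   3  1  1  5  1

20

Take (0,0)→(1,0)→(2,0)→(3,0)→(3,1)→(3,2)→(3,3)→(3,4) for a total of 2 + 1 + 6 + 3 + 1 + 1 + 5 + 1 = 20.
(Top row then right column would cost 26.)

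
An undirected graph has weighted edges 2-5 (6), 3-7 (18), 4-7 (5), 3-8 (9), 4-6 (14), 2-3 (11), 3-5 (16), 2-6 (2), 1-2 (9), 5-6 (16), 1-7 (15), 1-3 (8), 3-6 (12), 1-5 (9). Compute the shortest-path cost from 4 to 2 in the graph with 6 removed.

Comparing a few candidate routes:
4 → 7 → 3 → 2: 5 + 18 + 11 = 34
4 → 7 → 1 → 2: 5 + 15 + 9 = 29
4 → 7 → 1 → 5 → 2: 5 + 15 + 9 + 6 = 35
Shortest: 29.

29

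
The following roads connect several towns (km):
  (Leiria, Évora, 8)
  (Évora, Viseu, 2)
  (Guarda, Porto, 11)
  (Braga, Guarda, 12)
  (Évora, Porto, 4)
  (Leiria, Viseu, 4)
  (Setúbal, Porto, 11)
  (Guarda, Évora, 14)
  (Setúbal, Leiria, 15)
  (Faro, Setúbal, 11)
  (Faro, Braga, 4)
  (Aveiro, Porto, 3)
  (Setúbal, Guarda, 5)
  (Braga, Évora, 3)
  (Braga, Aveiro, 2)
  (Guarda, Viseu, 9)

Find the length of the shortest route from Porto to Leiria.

Checking several routes:
Porto -> Évora -> Leiria: 4 + 8 = 12
Porto -> Guarda -> Viseu -> Leiria: 11 + 9 + 4 = 24
Porto -> Aveiro -> Braga -> Évora -> Leiria: 3 + 2 + 3 + 8 = 16
Porto -> Évora -> Viseu -> Leiria: 4 + 2 + 4 = 10
Porto -> Aveiro -> Braga -> Évora -> Viseu -> Leiria: 3 + 2 + 3 + 2 + 4 = 14
The minimum is 10 km.

10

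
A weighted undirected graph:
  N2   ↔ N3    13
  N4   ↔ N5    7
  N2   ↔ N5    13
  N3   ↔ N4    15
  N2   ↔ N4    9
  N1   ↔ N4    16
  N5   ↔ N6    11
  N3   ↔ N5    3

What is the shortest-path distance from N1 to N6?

34

Paths from N1 to N6:
N1 → N4 → N5 → N6: 16 + 7 + 11 = 34
N1 → N4 → N3 → N2 → N5 → N6: 16 + 15 + 13 + 13 + 11 = 68
N1 → N4 → N2 → N3 → N5 → N6: 16 + 9 + 13 + 3 + 11 = 52
N1 → N4 → N2 → N5 → N6: 16 + 9 + 13 + 11 = 49
N1 → N4 → N3 → N5 → N6: 16 + 15 + 3 + 11 = 45
The minimum is 34.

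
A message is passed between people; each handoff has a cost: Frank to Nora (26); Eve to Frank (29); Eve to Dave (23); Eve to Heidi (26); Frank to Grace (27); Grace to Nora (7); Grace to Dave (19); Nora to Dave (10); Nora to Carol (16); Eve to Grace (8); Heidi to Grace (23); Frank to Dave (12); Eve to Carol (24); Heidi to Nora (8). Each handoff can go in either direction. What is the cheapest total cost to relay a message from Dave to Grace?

17

Comparing a few candidate routes:
Dave -> Frank -> Grace: 12 + 27 = 39
Dave -> Eve -> Grace: 23 + 8 = 31
Dave -> Grace: 19
Dave -> Nora -> Heidi -> Grace: 10 + 8 + 23 = 41
Dave -> Nora -> Grace: 10 + 7 = 17
Shortest: 17.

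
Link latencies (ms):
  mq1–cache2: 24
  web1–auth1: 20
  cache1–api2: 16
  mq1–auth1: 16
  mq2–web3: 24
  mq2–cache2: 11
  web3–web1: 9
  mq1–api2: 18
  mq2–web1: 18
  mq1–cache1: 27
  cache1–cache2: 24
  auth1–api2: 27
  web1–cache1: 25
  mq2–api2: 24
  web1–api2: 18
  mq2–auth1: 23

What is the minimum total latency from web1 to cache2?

29

Comparing a few candidate routes:
web1 - cache1 - cache2: 25 + 24 = 49
web1 - api2 - mq2 - cache2: 18 + 24 + 11 = 53
web1 - auth1 - mq2 - cache2: 20 + 23 + 11 = 54
web1 - web3 - mq2 - cache2: 9 + 24 + 11 = 44
web1 - mq2 - cache2: 18 + 11 = 29
Shortest: 29 ms.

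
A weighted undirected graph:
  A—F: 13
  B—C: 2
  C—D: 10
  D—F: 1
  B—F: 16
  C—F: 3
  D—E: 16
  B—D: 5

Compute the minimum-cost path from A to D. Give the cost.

Some routes from A to D:
A→F→C→B→D: 13 + 3 + 2 + 5 = 23
A→F→B→D: 13 + 16 + 5 = 34
A→F→D: 13 + 1 = 14
A→F→C→D: 13 + 3 + 10 = 26
Shortest: 14.

14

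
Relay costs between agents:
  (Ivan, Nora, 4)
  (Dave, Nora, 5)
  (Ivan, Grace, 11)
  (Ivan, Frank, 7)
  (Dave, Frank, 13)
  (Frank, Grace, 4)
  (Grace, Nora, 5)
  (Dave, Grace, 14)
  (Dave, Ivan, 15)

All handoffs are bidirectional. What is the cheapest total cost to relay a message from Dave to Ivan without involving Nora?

Paths from Dave to Ivan avoiding Nora:
Dave→Grace→Frank→Ivan: 14 + 4 + 7 = 25
Dave→Frank→Ivan: 13 + 7 = 20
Dave→Ivan: 15
Dave→Frank→Grace→Ivan: 13 + 4 + 11 = 28
Dave→Grace→Ivan: 14 + 11 = 25
The minimum is 15.

15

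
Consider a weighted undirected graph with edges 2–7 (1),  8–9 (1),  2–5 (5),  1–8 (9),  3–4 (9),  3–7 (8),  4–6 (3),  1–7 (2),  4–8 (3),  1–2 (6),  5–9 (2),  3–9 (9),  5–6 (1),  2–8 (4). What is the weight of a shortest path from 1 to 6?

Comparing a few candidate routes:
1 -> 2 -> 5 -> 6: 6 + 5 + 1 = 12
1 -> 7 -> 2 -> 5 -> 6: 2 + 1 + 5 + 1 = 9
1 -> 8 -> 9 -> 5 -> 6: 9 + 1 + 2 + 1 = 13
1 -> 7 -> 2 -> 8 -> 4 -> 6: 2 + 1 + 4 + 3 + 3 = 13
1 -> 7 -> 2 -> 8 -> 9 -> 5 -> 6: 2 + 1 + 4 + 1 + 2 + 1 = 11
Best route has total 9.

9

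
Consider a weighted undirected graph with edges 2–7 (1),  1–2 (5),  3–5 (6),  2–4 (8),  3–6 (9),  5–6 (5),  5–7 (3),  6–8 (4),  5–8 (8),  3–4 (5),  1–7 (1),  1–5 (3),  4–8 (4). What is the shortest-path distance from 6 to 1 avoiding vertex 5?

18

Paths from 6 to 1 avoiding 5:
6 → 8 → 4 → 2 → 1: 4 + 4 + 8 + 5 = 21
6 → 3 → 4 → 2 → 1: 9 + 5 + 8 + 5 = 27
6 → 8 → 4 → 2 → 7 → 1: 4 + 4 + 8 + 1 + 1 = 18
6 → 3 → 4 → 2 → 7 → 1: 9 + 5 + 8 + 1 + 1 = 24
Best route has total 18.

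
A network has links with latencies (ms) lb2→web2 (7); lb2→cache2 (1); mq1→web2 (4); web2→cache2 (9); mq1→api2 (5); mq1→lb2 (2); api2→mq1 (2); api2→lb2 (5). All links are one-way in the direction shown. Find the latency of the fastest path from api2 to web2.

6

Routes from api2 to web2:
api2-mq1-web2: 2 + 4 = 6
api2-mq1-lb2-web2: 2 + 2 + 7 = 11
api2-lb2-web2: 5 + 7 = 12
The minimum is 6 ms.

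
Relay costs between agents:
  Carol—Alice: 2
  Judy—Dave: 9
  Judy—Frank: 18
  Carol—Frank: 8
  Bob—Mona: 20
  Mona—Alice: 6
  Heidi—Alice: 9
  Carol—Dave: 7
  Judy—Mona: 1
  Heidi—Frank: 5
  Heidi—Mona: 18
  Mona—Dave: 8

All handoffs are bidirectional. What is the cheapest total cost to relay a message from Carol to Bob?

A few of the Carol→Bob routes:
Carol-Frank-Judy-Mona-Bob: 8 + 18 + 1 + 20 = 47
Carol-Alice-Mona-Bob: 2 + 6 + 20 = 28
Carol-Dave-Mona-Bob: 7 + 8 + 20 = 35
Carol-Frank-Heidi-Alice-Mona-Bob: 8 + 5 + 9 + 6 + 20 = 48
Carol-Dave-Judy-Mona-Bob: 7 + 9 + 1 + 20 = 37
Shortest: 28.

28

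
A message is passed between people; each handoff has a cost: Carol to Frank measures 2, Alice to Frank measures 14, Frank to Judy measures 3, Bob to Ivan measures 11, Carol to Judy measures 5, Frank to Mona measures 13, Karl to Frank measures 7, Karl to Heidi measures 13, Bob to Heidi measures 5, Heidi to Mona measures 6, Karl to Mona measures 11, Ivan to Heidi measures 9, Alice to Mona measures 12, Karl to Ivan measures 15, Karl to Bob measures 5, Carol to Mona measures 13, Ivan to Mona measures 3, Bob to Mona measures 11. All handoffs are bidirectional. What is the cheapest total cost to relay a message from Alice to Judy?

17

Checking several routes:
Alice - Frank - Judy: 14 + 3 = 17
Alice - Mona - Frank - Carol - Judy: 12 + 13 + 2 + 5 = 32
Alice - Mona - Carol - Judy: 12 + 13 + 5 = 30
Alice - Frank - Carol - Judy: 14 + 2 + 5 = 21
Alice - Mona - Carol - Frank - Judy: 12 + 13 + 2 + 3 = 30
Alice - Mona - Frank - Judy: 12 + 13 + 3 = 28
The minimum is 17.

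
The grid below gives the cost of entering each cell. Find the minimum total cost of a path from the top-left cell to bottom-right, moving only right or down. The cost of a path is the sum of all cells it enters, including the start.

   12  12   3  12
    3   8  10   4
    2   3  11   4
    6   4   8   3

35

Take (0,0) (1,0) (2,0) (2,1) (3,1) (3,2) (3,3) for a total of 12 + 3 + 2 + 3 + 4 + 8 + 3 = 35.
For comparison, the top-then-right route costs 50.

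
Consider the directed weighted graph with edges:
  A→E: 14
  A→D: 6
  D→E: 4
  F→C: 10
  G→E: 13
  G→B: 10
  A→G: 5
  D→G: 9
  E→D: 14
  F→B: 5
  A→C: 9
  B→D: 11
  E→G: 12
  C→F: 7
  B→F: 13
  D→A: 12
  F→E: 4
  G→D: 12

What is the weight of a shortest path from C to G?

Checking several routes:
C→F→B→D→E→G: 7 + 5 + 11 + 4 + 12 = 39
C→F→E→G: 7 + 4 + 12 = 23
C→F→B→D→G: 7 + 5 + 11 + 9 = 32
C→F→E→D→G: 7 + 4 + 14 + 9 = 34
Shortest: 23.

23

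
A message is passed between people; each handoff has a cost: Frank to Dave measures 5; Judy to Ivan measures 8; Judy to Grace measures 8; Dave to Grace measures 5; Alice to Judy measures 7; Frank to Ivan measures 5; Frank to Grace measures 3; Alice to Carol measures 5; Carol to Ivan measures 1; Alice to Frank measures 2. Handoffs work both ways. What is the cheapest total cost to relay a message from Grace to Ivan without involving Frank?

Paths from Grace to Ivan avoiding Frank:
Grace → Judy → Ivan: 8 + 8 = 16
Grace → Judy → Alice → Carol → Ivan: 8 + 7 + 5 + 1 = 21
The minimum is 16.

16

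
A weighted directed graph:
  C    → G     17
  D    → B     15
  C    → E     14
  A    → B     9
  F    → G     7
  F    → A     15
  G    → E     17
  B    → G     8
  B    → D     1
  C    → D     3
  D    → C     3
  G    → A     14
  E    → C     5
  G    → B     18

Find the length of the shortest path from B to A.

22

Paths from B to A:
B -> G -> A: 8 + 14 = 22
B -> D -> C -> G -> A: 1 + 3 + 17 + 14 = 35
Shortest: 22.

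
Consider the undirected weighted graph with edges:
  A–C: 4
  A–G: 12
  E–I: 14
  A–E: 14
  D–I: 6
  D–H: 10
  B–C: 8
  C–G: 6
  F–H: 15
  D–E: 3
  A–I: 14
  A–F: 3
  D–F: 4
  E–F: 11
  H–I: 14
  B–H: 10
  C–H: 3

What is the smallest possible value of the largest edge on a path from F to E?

Comparing a few candidate routes:
F - A - C - B - H - D - E: max(3, 4, 8, 10, 10, 3) = 10
F - D - E: max(4, 3) = 4
F - E: max(11) = 11
F - A - C - H - D - E: max(3, 4, 3, 10, 3) = 10
F - A - G - C - H - D - E: max(3, 12, 6, 3, 10, 3) = 12
Smallest bottleneck: 4.

4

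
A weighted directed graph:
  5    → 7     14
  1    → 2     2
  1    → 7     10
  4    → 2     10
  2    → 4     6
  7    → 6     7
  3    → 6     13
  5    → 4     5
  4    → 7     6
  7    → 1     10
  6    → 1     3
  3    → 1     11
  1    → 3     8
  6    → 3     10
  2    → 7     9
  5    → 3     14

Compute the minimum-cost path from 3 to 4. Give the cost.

Routes from 3 to 4:
3 → 6 → 1 → 2 → 4: 13 + 3 + 2 + 6 = 24
3 → 1 → 2 → 4: 11 + 2 + 6 = 19
Shortest: 19.

19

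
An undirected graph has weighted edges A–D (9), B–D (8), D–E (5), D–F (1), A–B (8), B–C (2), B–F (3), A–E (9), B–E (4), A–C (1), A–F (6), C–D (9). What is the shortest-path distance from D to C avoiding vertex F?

Some routes from D to C avoiding F:
D - B - C: 8 + 2 = 10
D - A - C: 9 + 1 = 10
D - E - B - C: 5 + 4 + 2 = 11
D - C: 9
The minimum is 9.

9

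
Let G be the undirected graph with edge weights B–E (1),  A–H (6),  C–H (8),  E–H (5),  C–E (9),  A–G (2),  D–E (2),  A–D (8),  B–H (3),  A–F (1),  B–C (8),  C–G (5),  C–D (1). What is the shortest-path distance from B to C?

4

Comparing a few candidate routes:
B→C: 8
B→E→C: 1 + 9 = 10
B→E→D→C: 1 + 2 + 1 = 4
Shortest: 4.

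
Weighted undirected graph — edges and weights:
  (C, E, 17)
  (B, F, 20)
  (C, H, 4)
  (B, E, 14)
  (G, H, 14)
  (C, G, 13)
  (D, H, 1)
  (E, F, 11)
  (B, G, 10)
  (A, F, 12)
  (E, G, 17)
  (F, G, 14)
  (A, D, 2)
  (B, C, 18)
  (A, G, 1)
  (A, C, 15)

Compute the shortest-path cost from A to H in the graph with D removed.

A few of the A→H routes:
A → C → H: 15 + 4 = 19
A → G → H: 1 + 14 = 15
A → G → C → H: 1 + 13 + 4 = 18
Best route has total 15.

15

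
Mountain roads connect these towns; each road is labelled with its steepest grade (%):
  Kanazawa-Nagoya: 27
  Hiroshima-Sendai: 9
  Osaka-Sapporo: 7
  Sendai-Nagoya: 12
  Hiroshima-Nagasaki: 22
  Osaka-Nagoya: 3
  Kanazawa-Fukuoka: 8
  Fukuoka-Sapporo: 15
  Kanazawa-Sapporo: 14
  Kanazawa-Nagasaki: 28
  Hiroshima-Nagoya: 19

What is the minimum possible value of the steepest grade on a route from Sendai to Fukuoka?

14

Some routes from Sendai to Fukuoka:
Sendai→Nagoya→Osaka→Sapporo→Fukuoka: max(12, 3, 7, 15) = 15
Sendai→Hiroshima→Nagoya→Kanazawa→Fukuoka: max(9, 19, 27, 8) = 27
Sendai→Nagoya→Osaka→Sapporo→Kanazawa→Fukuoka: max(12, 3, 7, 14, 8) = 14
Sendai→Hiroshima→Nagoya→Osaka→Sapporo→Kanazawa→Fukuoka: max(9, 19, 3, 7, 14, 8) = 19
Sendai→Hiroshima→Nagoya→Osaka→Sapporo→Fukuoka: max(9, 19, 3, 7, 15) = 19
Best route has worst link 14%.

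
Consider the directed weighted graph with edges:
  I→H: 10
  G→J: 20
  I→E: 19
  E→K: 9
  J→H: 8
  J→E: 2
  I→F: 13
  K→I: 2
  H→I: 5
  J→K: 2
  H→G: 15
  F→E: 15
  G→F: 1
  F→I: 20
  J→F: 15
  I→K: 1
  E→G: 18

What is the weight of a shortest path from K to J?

47

Paths from K to J:
K-I-F-E-G-J: 2 + 13 + 15 + 18 + 20 = 68
K-I-E-G-J: 2 + 19 + 18 + 20 = 59
K-I-H-G-J: 2 + 10 + 15 + 20 = 47
Best route has total 47.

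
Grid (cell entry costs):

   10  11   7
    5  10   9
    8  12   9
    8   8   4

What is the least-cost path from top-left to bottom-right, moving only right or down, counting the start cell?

Cheapest: [0,0]→[1,0]→[2,0]→[3,0]→[3,1]→[3,2]
  10 + 5 + 8 + 8 + 8 + 4 = 43
(Top row then right column would cost 50.)

43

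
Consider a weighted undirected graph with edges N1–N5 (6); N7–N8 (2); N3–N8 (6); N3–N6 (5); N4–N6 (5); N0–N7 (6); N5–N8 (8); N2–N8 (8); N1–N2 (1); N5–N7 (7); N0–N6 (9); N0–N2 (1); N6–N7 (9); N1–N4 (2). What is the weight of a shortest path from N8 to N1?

A few of the N8→N1 routes:
N8→N2→N1: 8 + 1 = 9
N8→N5→N1: 8 + 6 = 14
N8→N7→N0→N2→N1: 2 + 6 + 1 + 1 = 10
Shortest: 9.

9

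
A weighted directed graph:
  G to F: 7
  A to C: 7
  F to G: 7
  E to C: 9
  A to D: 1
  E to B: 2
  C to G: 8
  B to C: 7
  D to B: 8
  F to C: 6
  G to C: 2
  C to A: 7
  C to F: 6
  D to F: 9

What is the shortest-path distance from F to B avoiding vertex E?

22

Routes from F to B avoiding E:
F → C → A → D → B: 6 + 7 + 1 + 8 = 22
F → G → C → A → D → B: 7 + 2 + 7 + 1 + 8 = 25
Best route has total 22.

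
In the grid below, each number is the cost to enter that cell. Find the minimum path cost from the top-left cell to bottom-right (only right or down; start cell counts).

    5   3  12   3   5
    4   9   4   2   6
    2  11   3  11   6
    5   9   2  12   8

Take [0,0] → [0,1] → [1,1] → [1,2] → [1,3] → [1,4] → [2,4] → [3,4] for a total of 5 + 3 + 9 + 4 + 2 + 6 + 6 + 8 = 43.
For comparison, the top-then-right route costs 48.

43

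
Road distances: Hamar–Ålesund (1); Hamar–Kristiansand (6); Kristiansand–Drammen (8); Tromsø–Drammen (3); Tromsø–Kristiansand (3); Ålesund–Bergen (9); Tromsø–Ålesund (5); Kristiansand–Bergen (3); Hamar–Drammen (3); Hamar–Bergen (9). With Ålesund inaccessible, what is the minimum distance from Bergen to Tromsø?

Comparing a few candidate routes:
Bergen -> Kristiansand -> Tromsø: 3 + 3 = 6
Bergen -> Hamar -> Drammen -> Kristiansand -> Tromsø: 9 + 3 + 8 + 3 = 23
Bergen -> Kristiansand -> Drammen -> Tromsø: 3 + 8 + 3 = 14
Bergen -> Hamar -> Drammen -> Tromsø: 9 + 3 + 3 = 15
Bergen -> Kristiansand -> Hamar -> Drammen -> Tromsø: 3 + 6 + 3 + 3 = 15
Bergen -> Hamar -> Kristiansand -> Tromsø: 9 + 6 + 3 = 18
The minimum is 6.

6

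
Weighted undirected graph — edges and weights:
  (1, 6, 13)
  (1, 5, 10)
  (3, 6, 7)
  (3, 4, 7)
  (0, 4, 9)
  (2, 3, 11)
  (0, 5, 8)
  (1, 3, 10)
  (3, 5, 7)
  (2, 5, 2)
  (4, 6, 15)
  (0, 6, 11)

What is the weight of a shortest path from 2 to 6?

Comparing a few candidate routes:
2 -> 3 -> 6: 11 + 7 = 18
2 -> 5 -> 0 -> 6: 2 + 8 + 11 = 21
2 -> 5 -> 3 -> 6: 2 + 7 + 7 = 16
Best route has total 16.

16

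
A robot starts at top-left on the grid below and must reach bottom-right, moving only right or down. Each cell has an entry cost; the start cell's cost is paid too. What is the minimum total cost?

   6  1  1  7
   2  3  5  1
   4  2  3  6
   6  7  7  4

24

Best path: [0,0] [0,1] [0,2] [1,2] [1,3] [2,3] [3,3]
Cost: 6 + 1 + 1 + 5 + 1 + 6 + 4 = 24
For comparison, the top-then-right route costs 26.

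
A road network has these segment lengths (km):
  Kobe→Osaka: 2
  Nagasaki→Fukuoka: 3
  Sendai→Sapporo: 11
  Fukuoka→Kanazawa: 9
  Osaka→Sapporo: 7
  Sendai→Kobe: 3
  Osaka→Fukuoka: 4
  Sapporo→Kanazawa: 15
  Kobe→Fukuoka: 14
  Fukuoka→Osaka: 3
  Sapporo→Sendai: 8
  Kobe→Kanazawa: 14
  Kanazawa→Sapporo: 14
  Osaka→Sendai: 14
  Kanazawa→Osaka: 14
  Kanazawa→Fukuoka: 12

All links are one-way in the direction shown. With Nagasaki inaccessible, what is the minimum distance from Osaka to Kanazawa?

Some routes from Osaka to Kanazawa avoiding Nagasaki:
Osaka-Fukuoka-Kanazawa: 4 + 9 = 13
Osaka-Sapporo-Kanazawa: 7 + 15 = 22
Osaka-Sendai-Kobe-Kanazawa: 14 + 3 + 14 = 31
The minimum is 13 km.

13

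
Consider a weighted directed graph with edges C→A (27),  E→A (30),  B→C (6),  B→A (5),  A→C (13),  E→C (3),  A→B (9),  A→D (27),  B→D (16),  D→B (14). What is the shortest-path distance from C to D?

Routes from C to D:
C → A → B → D: 27 + 9 + 16 = 52
C → A → D: 27 + 27 = 54
Best route has total 52.

52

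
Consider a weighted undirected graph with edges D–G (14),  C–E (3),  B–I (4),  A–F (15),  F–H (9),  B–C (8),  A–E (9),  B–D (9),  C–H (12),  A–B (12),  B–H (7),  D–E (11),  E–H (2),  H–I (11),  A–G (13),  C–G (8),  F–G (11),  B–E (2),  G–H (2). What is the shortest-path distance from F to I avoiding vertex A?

17

Comparing a few candidate routes:
F-H-I: 9 + 11 = 20
F-H-E-B-I: 9 + 2 + 2 + 4 = 17
F-H-B-I: 9 + 7 + 4 = 20
Best route has total 17.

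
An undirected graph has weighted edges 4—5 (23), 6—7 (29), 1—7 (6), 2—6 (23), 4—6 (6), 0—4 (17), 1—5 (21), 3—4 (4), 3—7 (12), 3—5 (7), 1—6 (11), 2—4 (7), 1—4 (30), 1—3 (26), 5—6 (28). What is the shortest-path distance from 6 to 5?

17

Some routes from 6 to 5:
6 -> 4 -> 3 -> 5: 6 + 4 + 7 = 17
6 -> 5: 28
6 -> 4 -> 5: 6 + 23 = 29
The minimum is 17.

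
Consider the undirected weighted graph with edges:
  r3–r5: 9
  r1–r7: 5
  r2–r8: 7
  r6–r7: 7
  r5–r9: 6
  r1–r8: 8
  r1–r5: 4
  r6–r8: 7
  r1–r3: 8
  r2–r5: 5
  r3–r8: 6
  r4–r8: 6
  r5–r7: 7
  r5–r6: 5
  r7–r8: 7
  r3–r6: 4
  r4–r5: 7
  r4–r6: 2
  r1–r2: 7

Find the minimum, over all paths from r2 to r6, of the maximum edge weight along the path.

A few of the r2→r6 routes:
r2-r8-r7-r1-r5-r4-r6: max(7, 7, 5, 4, 7, 2) = 7
r2-r8-r7-r1-r5-r6: max(7, 7, 5, 4, 5) = 7
r2-r5-r6: max(5, 5) = 5
Smallest bottleneck: 5.

5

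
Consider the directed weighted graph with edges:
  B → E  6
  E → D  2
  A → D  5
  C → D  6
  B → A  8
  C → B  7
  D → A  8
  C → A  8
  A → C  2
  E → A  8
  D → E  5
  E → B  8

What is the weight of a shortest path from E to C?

10

Paths from E to C:
E - A - C: 8 + 2 = 10
E - D - A - C: 2 + 8 + 2 = 12
E - B - A - C: 8 + 8 + 2 = 18
Best route has total 10.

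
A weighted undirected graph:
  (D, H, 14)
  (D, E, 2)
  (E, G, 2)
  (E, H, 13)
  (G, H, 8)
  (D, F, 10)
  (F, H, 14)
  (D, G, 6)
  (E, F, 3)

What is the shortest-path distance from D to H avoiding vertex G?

Paths from D to H avoiding G:
D -> F -> E -> H: 10 + 3 + 13 = 26
D -> F -> H: 10 + 14 = 24
D -> H: 14
D -> E -> H: 2 + 13 = 15
D -> E -> F -> H: 2 + 3 + 14 = 19
Shortest: 14.

14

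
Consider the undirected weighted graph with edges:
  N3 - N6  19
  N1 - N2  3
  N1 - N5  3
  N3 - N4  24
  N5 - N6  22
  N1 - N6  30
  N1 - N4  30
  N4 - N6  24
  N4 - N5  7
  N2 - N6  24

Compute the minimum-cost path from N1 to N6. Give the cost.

25

Checking several routes:
N1 - N2 - N6: 3 + 24 = 27
N1 - N6: 30
N1 - N5 - N6: 3 + 22 = 25
The minimum is 25.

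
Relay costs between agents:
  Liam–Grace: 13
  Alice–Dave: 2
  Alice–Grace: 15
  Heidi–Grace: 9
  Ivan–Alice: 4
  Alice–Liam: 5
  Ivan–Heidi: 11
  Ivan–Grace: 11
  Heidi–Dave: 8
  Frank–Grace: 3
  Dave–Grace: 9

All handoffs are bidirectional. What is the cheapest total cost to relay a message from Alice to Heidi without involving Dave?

15

Checking several routes:
Alice-Ivan-Heidi: 4 + 11 = 15
Alice-Grace-Heidi: 15 + 9 = 24
Alice-Ivan-Grace-Heidi: 4 + 11 + 9 = 24
Best route has total 15.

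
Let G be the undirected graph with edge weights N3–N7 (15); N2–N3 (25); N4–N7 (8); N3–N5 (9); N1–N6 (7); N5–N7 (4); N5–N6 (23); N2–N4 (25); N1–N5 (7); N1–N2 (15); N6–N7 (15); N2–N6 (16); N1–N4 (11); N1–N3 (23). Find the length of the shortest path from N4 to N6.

Comparing a few candidate routes:
N4 -> N7 -> N5 -> N1 -> N6: 8 + 4 + 7 + 7 = 26
N4 -> N7 -> N5 -> N6: 8 + 4 + 23 = 35
N4 -> N7 -> N6: 8 + 15 = 23
N4 -> N1 -> N6: 11 + 7 = 18
N4 -> N1 -> N5 -> N7 -> N6: 11 + 7 + 4 + 15 = 37
Best route has total 18.

18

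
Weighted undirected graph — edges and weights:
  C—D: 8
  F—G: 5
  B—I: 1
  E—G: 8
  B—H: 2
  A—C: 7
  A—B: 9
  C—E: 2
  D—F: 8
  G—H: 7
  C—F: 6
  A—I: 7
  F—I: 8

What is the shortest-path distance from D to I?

16

Some routes from D to I:
D -> F -> G -> H -> B -> I: 8 + 5 + 7 + 2 + 1 = 23
D -> C -> A -> B -> I: 8 + 7 + 9 + 1 = 25
D -> F -> C -> A -> I: 8 + 6 + 7 + 7 = 28
D -> C -> F -> I: 8 + 6 + 8 = 22
D -> C -> A -> I: 8 + 7 + 7 = 22
D -> F -> I: 8 + 8 = 16
Best route has total 16.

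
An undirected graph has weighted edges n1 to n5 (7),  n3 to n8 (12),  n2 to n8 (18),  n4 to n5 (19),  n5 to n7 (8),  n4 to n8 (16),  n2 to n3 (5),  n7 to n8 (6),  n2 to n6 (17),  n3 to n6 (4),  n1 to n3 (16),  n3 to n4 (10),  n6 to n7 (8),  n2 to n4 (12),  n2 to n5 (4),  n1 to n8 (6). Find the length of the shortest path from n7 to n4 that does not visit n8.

22

Some routes from n7 to n4 avoiding n8:
n7→n5→n4: 8 + 19 = 27
n7→n5→n2→n3→n4: 8 + 4 + 5 + 10 = 27
n7→n5→n2→n4: 8 + 4 + 12 = 24
n7→n6→n3→n4: 8 + 4 + 10 = 22
The minimum is 22.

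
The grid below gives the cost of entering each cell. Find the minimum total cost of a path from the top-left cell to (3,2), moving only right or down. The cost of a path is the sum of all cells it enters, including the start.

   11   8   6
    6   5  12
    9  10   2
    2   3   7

Take (0,0) (1,0) (2,0) (3,0) (3,1) (3,2) for a total of 11 + 6 + 9 + 2 + 3 + 7 = 38.

38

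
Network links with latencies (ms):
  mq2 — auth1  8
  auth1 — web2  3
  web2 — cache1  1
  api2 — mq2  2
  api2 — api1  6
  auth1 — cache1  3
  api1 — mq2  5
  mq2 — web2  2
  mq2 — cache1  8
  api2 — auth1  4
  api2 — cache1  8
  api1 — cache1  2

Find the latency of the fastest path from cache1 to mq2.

Checking several routes:
cache1→mq2: 8
cache1→auth1→web2→mq2: 3 + 3 + 2 = 8
cache1→api1→mq2: 2 + 5 = 7
cache1→web2→mq2: 1 + 2 = 3
Shortest: 3 ms.

3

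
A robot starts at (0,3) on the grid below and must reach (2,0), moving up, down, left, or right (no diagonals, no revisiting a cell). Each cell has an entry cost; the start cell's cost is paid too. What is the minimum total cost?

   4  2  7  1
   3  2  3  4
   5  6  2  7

Cheapest: [0,3] -> [1,3] -> [1,2] -> [1,1] -> [1,0] -> [2,0]
  1 + 4 + 3 + 2 + 3 + 5 = 18

18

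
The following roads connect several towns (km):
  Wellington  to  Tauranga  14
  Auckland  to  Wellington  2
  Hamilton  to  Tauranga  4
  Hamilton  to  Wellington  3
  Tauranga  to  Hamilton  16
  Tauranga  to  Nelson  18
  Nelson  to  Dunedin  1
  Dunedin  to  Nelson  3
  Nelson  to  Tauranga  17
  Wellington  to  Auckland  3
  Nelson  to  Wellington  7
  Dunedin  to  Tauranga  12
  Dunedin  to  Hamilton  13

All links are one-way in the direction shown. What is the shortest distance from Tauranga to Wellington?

Routes from Tauranga to Wellington:
Tauranga→Nelson→Wellington: 18 + 7 = 25
Tauranga→Nelson→Dunedin→Hamilton→Wellington: 18 + 1 + 13 + 3 = 35
Tauranga→Hamilton→Wellington: 16 + 3 = 19
Best route has total 19 km.

19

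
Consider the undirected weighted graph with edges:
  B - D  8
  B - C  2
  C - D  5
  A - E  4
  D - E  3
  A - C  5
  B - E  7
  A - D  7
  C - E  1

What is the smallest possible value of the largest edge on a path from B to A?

4

Checking several routes:
B -> C -> E -> A: max(2, 1, 4) = 4
B -> C -> D -> E -> A: max(2, 5, 3, 4) = 5
B -> C -> A: max(2, 5) = 5
Smallest bottleneck: 4.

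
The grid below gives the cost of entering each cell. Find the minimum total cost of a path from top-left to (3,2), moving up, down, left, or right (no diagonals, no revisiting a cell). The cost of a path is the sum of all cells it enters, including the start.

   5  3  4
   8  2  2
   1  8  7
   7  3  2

21

One optimal route is (0,0) (0,1) (1,1) (1,2) (2,2) (3,2).
Its cost is 5 + 3 + 2 + 2 + 7 + 2 = 21.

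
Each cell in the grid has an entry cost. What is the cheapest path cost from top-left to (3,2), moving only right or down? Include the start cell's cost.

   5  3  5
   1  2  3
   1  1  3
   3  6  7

Best path: [0,0] → [1,0] → [2,0] → [2,1] → [2,2] → [3,2]
Cost: 5 + 1 + 1 + 1 + 3 + 7 = 18

18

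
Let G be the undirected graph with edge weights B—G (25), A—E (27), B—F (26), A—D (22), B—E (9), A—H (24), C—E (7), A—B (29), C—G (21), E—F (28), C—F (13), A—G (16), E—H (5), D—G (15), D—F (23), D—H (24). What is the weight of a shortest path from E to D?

29

Comparing a few candidate routes:
E - H - D: 5 + 24 = 29
E - C - F - D: 7 + 13 + 23 = 43
E - C - G - D: 7 + 21 + 15 = 43
Best route has total 29.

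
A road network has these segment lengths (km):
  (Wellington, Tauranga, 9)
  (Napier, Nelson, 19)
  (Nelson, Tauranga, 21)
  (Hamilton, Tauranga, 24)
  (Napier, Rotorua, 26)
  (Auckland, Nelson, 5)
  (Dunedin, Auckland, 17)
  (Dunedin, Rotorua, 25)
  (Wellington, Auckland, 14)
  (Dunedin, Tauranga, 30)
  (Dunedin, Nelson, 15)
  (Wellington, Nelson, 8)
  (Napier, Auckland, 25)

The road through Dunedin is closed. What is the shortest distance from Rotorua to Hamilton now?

86

Checking several routes:
Rotorua - Napier - Nelson - Tauranga - Hamilton: 26 + 19 + 21 + 24 = 90
Rotorua - Napier - Nelson - Wellington - Tauranga - Hamilton: 26 + 19 + 8 + 9 + 24 = 86
Rotorua - Napier - Auckland - Wellington - Tauranga - Hamilton: 26 + 25 + 14 + 9 + 24 = 98
Rotorua - Napier - Auckland - Nelson - Wellington - Tauranga - Hamilton: 26 + 25 + 5 + 8 + 9 + 24 = 97
Rotorua - Napier - Nelson - Auckland - Wellington - Tauranga - Hamilton: 26 + 19 + 5 + 14 + 9 + 24 = 97
Shortest: 86 km.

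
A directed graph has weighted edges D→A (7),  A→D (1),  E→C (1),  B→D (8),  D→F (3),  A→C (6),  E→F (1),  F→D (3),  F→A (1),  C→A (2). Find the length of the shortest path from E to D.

3

Routes from E to D:
E - F - A - D: 1 + 1 + 1 = 3
E - F - D: 1 + 3 = 4
E - C - A - D: 1 + 2 + 1 = 4
Shortest: 3.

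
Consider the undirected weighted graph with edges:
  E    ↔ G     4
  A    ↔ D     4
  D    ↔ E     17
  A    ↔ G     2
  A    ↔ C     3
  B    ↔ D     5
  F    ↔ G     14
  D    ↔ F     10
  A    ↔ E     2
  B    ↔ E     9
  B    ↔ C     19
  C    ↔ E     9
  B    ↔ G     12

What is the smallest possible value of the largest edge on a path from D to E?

Some routes from D to E:
D → B → G → E: max(5, 12, 4) = 12
D → B → G → A → C → E: max(5, 12, 2, 3, 9) = 12
D → A → C → E: max(4, 3, 9) = 9
D → A → G → E: max(4, 2, 4) = 4
D → A → E: max(4, 2) = 4
D → B → E: max(5, 9) = 9
The minimum achievable maximum is 4.

4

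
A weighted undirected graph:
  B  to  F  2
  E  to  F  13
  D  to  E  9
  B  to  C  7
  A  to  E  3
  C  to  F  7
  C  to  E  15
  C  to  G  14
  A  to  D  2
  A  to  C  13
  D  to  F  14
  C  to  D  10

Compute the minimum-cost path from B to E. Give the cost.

A few of the B→E routes:
B→C→D→A→E: 7 + 10 + 2 + 3 = 22
B→C→A→E: 7 + 13 + 3 = 23
B→F→D→A→E: 2 + 14 + 2 + 3 = 21
B→C→E: 7 + 15 = 22
B→F→E: 2 + 13 = 15
Shortest: 15.

15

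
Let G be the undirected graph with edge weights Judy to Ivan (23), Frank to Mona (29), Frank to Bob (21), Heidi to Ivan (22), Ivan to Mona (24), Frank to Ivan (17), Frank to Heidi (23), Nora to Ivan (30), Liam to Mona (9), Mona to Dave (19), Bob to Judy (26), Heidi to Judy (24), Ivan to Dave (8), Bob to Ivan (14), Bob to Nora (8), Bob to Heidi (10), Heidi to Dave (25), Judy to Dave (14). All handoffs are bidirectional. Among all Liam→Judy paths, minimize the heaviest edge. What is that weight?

19

Some routes from Liam to Judy:
Liam→Mona→Dave→Ivan→Bob→Heidi→Judy: max(9, 19, 8, 14, 10, 24) = 24
Liam→Mona→Dave→Judy: max(9, 19, 14) = 19
Liam→Mona→Dave→Ivan→Judy: max(9, 19, 8, 23) = 23
Liam→Mona→Dave→Ivan→Bob→Frank→Heidi→Judy: max(9, 19, 8, 14, 21, 23, 24) = 24
Liam→Mona→Dave→Ivan→Frank→Bob→Heidi→Judy: max(9, 19, 8, 17, 21, 10, 24) = 24
Liam→Mona→Dave→Ivan→Frank→Heidi→Judy: max(9, 19, 8, 17, 23, 24) = 24
The minimum achievable maximum is 19.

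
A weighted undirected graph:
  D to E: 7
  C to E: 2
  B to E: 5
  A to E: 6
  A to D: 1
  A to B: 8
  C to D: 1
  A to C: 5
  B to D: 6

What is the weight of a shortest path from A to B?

A few of the A→B routes:
A-C-D-B: 5 + 1 + 6 = 12
A-B: 8
A-E-B: 6 + 5 = 11
A-C-E-B: 5 + 2 + 5 = 12
A-D-C-E-B: 1 + 1 + 2 + 5 = 9
A-D-B: 1 + 6 = 7
Shortest: 7.

7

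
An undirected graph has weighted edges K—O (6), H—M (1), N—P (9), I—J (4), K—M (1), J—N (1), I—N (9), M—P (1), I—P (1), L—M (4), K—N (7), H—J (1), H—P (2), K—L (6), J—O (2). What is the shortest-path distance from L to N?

Checking several routes:
L - M - P - I - J - N: 4 + 1 + 1 + 4 + 1 = 11
L - M - H - J - N: 4 + 1 + 1 + 1 = 7
L - M - P - H - J - N: 4 + 1 + 2 + 1 + 1 = 9
L - K - M - H - J - N: 6 + 1 + 1 + 1 + 1 = 10
Shortest: 7.

7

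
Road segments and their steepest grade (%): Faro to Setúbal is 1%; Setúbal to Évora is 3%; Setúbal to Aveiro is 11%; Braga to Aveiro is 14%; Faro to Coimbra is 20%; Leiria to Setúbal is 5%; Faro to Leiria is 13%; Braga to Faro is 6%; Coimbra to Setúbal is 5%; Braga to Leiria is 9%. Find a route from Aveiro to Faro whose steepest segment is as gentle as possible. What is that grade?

11

Some routes from Aveiro to Faro:
Aveiro -> Braga -> Leiria -> Faro: max(14, 9, 13) = 14
Aveiro -> Setúbal -> Leiria -> Braga -> Faro: max(11, 5, 9, 6) = 11
Aveiro -> Setúbal -> Faro: max(11, 1) = 11
Aveiro -> Braga -> Leiria -> Setúbal -> Faro: max(14, 9, 5, 1) = 14
Aveiro -> Braga -> Faro: max(14, 6) = 14
Aveiro -> Setúbal -> Leiria -> Faro: max(11, 5, 13) = 13
The minimum achievable maximum is 11%.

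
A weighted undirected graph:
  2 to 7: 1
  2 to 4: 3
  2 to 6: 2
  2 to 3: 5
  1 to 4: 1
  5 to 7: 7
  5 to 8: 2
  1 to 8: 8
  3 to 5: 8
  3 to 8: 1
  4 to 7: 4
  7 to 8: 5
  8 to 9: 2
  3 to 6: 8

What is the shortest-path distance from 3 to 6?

7

Checking several routes:
3→8→5→7→2→6: 1 + 2 + 7 + 1 + 2 = 13
3→2→6: 5 + 2 = 7
3→6: 8
3→8→7→2→6: 1 + 5 + 1 + 2 = 9
The minimum is 7.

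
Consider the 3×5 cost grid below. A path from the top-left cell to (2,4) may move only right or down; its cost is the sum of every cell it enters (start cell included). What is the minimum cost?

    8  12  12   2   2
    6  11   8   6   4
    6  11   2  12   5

Take [0,0]→[0,1]→[0,2]→[0,3]→[0,4]→[1,4]→[2,4] for a total of 8 + 12 + 12 + 2 + 2 + 4 + 5 = 45.

45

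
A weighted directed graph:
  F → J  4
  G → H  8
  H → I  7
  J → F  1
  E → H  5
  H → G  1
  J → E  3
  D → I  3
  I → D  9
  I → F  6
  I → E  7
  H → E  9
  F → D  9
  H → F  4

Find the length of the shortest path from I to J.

Paths from I to J:
I-E-H-F-J: 7 + 5 + 4 + 4 = 20
I-F-J: 6 + 4 = 10
The minimum is 10.

10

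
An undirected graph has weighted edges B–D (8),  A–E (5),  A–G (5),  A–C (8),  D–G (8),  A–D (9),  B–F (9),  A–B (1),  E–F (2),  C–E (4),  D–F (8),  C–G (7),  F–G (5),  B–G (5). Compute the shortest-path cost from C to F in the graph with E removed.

Comparing a few candidate routes:
C→G→F: 7 + 5 = 12
C→A→B→G→F: 8 + 1 + 5 + 5 = 19
C→G→B→F: 7 + 5 + 9 = 21
C→A→B→F: 8 + 1 + 9 = 18
C→A→G→F: 8 + 5 + 5 = 18
Best route has total 12.

12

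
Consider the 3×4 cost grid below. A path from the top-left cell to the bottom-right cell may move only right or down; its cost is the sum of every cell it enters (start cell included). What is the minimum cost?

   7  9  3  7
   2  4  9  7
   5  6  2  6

27

Cheapest: r0c0→r1c0→r1c1→r2c1→r2c2→r2c3
  7 + 2 + 4 + 6 + 2 + 6 = 27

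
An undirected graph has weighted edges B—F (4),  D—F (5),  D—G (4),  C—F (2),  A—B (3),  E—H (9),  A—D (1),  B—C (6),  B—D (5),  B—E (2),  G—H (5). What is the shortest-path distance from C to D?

Checking several routes:
C → B → A → D: 6 + 3 + 1 = 10
C → F → D: 2 + 5 = 7
C → F → B → A → D: 2 + 4 + 3 + 1 = 10
Shortest: 7.

7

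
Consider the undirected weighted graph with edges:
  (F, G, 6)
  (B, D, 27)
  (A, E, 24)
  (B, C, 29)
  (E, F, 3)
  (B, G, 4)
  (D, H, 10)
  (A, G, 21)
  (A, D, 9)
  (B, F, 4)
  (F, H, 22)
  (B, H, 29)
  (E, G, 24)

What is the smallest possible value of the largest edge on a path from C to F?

Comparing a few candidate routes:
C→B→D→A→E→F: max(29, 27, 9, 24, 3) = 29
C→B→D→A→G→E→F: max(29, 27, 9, 21, 24, 3) = 29
C→B→F: max(29, 4) = 29
C→B→D→H→F: max(29, 27, 10, 22) = 29
C→B→D→A→E→G→F: max(29, 27, 9, 24, 24, 6) = 29
C→B→D→A→G→F: max(29, 27, 9, 21, 6) = 29
Smallest bottleneck: 29.

29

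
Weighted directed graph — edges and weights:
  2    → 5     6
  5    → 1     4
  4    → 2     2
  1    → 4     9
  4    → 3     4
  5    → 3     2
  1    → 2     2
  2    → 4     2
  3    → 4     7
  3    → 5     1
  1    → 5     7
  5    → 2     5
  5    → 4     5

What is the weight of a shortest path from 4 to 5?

Candidate routes:
4 - 3 - 5: 4 + 1 = 5
4 - 2 - 5: 2 + 6 = 8
The minimum is 5.

5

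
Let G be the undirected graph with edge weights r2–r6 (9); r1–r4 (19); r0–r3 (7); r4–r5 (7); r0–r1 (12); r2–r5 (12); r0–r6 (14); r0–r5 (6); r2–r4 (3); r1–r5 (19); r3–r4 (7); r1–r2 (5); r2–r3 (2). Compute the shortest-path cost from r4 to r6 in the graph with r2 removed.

27

Candidate routes:
r4→r3→r0→r6: 7 + 7 + 14 = 28
r4→r5→r0→r6: 7 + 6 + 14 = 27
r4→r1→r5→r0→r6: 19 + 19 + 6 + 14 = 58
r4→r1→r0→r6: 19 + 12 + 14 = 45
r4→r5→r1→r0→r6: 7 + 19 + 12 + 14 = 52
The minimum is 27.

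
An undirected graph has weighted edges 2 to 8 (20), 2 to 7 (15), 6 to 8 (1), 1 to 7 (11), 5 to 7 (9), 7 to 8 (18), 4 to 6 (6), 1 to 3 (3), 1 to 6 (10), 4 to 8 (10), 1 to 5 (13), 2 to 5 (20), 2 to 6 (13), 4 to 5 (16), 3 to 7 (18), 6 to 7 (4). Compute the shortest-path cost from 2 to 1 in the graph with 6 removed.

A few of the 2→1 routes:
2-7-3-1: 15 + 18 + 3 = 36
2-5-7-1: 20 + 9 + 11 = 40
2-5-1: 20 + 13 = 33
2-7-1: 15 + 11 = 26
2-7-5-1: 15 + 9 + 13 = 37
The minimum is 26.

26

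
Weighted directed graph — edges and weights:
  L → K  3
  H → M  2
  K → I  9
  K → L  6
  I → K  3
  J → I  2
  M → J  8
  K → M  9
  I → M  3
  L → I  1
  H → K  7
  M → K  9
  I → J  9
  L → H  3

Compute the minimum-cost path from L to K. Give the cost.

Candidate routes:
L→I→M→K: 1 + 3 + 9 = 13
L→K: 3
L→H→M→K: 3 + 2 + 9 = 14
L→H→K: 3 + 7 = 10
L→H→M→J→I→K: 3 + 2 + 8 + 2 + 3 = 18
L→I→K: 1 + 3 = 4
Best route has total 3.

3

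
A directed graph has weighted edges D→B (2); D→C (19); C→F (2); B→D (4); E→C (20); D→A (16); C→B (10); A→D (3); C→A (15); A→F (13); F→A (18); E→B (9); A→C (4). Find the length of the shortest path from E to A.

29

A few of the E→A routes:
E → C → A: 20 + 15 = 35
E → B → D → A: 9 + 4 + 16 = 29
E → C → F → A: 20 + 2 + 18 = 40
The minimum is 29.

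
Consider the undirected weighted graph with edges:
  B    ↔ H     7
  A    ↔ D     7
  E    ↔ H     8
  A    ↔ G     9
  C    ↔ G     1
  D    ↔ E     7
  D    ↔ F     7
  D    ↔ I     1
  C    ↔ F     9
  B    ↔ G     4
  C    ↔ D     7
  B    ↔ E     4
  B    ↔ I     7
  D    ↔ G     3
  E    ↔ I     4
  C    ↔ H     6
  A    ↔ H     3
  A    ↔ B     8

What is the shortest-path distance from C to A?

9

Checking several routes:
C → G → B → A: 1 + 4 + 8 = 13
C → G → D → A: 1 + 3 + 7 = 11
C → G → A: 1 + 9 = 10
C → D → A: 7 + 7 = 14
C → H → A: 6 + 3 = 9
Shortest: 9.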